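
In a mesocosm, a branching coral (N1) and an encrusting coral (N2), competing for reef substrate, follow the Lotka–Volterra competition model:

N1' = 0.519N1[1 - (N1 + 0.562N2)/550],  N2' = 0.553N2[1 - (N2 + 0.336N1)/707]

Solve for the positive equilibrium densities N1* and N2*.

N1* ≈ 188, N2* ≈ 644

Setting both brackets to zero gives the nullclines N1 + 0.562N2 = 550 and 0.336N1 + N2 = 707.
Substituting N2 = 707 - 0.336N1 into the first: N1(1 - 0.562·0.336) = 550 - 0.562·707.
So N1* = 153/0.811 = 188, and then N2* = 707 - 0.336·188 = 644.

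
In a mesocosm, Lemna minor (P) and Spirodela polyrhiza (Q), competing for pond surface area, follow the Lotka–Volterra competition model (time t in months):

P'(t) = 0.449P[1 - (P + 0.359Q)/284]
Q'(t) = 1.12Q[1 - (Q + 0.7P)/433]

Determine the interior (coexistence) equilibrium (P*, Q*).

Setting both brackets to zero gives the nullclines P + 0.359Q = 284 and 0.7P + Q = 433.
Substituting Q = 433 - 0.7P into the first: P(1 - 0.359·0.7) = 284 - 0.359·433.
So P* = 129/0.749 = 172, and then Q* = 433 - 0.7·172 = 313.

P* ≈ 172, Q* ≈ 313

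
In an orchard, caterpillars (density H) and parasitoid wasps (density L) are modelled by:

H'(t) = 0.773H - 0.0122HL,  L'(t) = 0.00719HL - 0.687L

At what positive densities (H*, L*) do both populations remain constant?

Set dL/dt = 0 with L > 0: 0.00719H - 0.687 = 0, so H* = 0.687/0.00719 = 95.5.
Set dH/dt = 0 with H > 0: 0.773 - 0.0122L = 0, so L* = 0.773/0.0122 = 63.4.

H* ≈ 95.5, L* ≈ 63.4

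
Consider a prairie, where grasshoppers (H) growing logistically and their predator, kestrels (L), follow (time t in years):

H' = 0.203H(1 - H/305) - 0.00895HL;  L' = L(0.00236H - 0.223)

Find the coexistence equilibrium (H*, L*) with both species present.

H* ≈ 94.5, L* ≈ 15.7

From dL/dt = 0 with L > 0: 0.00236H* = 0.223, so H* = 94.5.
Substitute into dH/dt = 0: 0.203(1 - 94.5/305) = 0.00895L*.
The bracket is 0.69, giving L* = 0.14/0.00895 = 15.7.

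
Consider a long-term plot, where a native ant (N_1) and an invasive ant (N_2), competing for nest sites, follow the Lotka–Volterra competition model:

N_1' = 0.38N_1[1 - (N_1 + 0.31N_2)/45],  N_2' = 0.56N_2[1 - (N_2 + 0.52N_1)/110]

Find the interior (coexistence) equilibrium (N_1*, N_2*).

Setting both brackets to zero gives the nullclines N_1 + 0.31N_2 = 45 and 0.52N_1 + N_2 = 110.
Substituting N_2 = 110 - 0.52N_1 into the first: N_1(1 - 0.31·0.52) = 45 - 0.31·110.
So N_1* = 10.9/0.839 = 13, and then N_2* = 110 - 0.52·13 = 103.

N_1* ≈ 13, N_2* ≈ 103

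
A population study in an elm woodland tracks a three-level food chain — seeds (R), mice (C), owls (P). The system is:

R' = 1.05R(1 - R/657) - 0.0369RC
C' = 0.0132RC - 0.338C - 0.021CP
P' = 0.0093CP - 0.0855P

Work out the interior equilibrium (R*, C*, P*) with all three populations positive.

From dP/dt = 0: 0.0093C* = 0.0855, so C* = 9.19.
From dR/dt = 0: 1.05(1 - R*/657) = 0.0369·9.19, giving R* = 657·(1 - 0.323) = 445.
From dC/dt = 0: 0.0132·445 - 0.338 = 0.021P*, so P* = 5.53/0.021 = 263.

R* ≈ 445, C* ≈ 9.19, P* ≈ 263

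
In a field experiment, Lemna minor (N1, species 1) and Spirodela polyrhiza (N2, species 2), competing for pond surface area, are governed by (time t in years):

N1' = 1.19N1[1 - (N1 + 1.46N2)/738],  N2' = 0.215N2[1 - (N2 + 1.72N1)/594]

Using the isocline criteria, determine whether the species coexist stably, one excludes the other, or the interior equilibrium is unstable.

Compare the nullcline intercepts: K1/α12 = 738/1.46 = 505 < K2 = 594; K2/α21 = 594/1.72 = 345 < K1 = 738.
Since both are reversed, neither can invade when rare; the interior point is a saddle.

unstable coexistence (outcome depends on initial conditions)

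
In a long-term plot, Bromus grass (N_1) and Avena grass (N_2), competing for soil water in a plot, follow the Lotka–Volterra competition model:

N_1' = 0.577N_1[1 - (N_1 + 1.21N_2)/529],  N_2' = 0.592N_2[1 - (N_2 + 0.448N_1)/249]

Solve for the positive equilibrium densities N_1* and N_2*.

Setting both brackets to zero gives the nullclines N_1 + 1.21N_2 = 529 and 0.448N_1 + N_2 = 249.
Substituting N_2 = 249 - 0.448N_1 into the first: N_1(1 - 1.21·0.448) = 529 - 1.21·249.
So N_1* = 228/0.458 = 497, and then N_2* = 249 - 0.448·497 = 26.2.

N_1* ≈ 497, N_2* ≈ 26.2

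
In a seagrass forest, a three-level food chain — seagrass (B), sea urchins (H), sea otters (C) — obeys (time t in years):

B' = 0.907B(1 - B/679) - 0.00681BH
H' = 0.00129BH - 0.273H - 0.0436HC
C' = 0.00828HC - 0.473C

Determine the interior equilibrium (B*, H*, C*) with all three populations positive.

B* ≈ 388, H* ≈ 57.1, C* ≈ 5.21

From dC/dt = 0: 0.00828H* = 0.473, so H* = 57.1.
From dB/dt = 0: 0.907(1 - B*/679) = 0.00681·57.1, giving B* = 679·(1 - 0.429) = 388.
From dH/dt = 0: 0.00129·388 - 0.273 = 0.0436C*, so C* = 0.227/0.0436 = 5.21.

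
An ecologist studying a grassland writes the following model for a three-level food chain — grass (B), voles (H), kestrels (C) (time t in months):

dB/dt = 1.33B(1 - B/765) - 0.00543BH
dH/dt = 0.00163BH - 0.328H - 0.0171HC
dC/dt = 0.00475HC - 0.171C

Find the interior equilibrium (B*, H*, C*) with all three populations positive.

B* ≈ 653, H* ≈ 36, C* ≈ 43

From dC/dt = 0: 0.00475H* = 0.171, so H* = 36.
From dB/dt = 0: 1.33(1 - B*/765) = 0.00543·36, giving B* = 765·(1 - 0.147) = 653.
From dH/dt = 0: 0.00163·653 - 0.328 = 0.0171C*, so C* = 0.736/0.0171 = 43.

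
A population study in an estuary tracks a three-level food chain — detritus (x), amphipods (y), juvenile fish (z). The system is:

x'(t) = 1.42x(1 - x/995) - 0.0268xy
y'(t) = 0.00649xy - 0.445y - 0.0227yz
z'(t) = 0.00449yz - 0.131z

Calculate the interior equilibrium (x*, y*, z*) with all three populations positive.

x* ≈ 447, y* ≈ 29.2, z* ≈ 108

From dz/dt = 0: 0.00449y* = 0.131, so y* = 29.2.
From dx/dt = 0: 1.42(1 - x*/995) = 0.0268·29.2, giving x* = 995·(1 - 0.551) = 447.
From dy/dt = 0: 0.00649·447 - 0.445 = 0.0227z*, so z* = 2.46/0.0227 = 108.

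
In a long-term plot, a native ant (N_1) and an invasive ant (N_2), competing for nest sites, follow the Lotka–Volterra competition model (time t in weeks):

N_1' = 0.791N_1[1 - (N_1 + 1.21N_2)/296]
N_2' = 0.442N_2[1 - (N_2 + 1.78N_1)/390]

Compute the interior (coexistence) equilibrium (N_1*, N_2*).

Setting both brackets to zero gives the nullclines N_1 + 1.21N_2 = 296 and 1.78N_1 + N_2 = 390.
Substituting N_2 = 390 - 1.78N_1 into the first: N_1(1 - 1.21·1.78) = 296 - 1.21·390.
So N_1* = -176/-1.15 = 152, and then N_2* = 390 - 1.78·152 = 119.

N_1* ≈ 152, N_2* ≈ 119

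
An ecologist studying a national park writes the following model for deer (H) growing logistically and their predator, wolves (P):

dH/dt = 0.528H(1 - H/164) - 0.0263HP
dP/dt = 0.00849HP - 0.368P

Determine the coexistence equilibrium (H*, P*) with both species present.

From dP/dt = 0 with P > 0: 0.00849H* = 0.368, so H* = 43.3.
Substitute into dH/dt = 0: 0.528(1 - 43.3/164) = 0.0263P*.
The bracket is 0.736, giving P* = 0.388/0.0263 = 14.8.

H* ≈ 43.3, P* ≈ 14.8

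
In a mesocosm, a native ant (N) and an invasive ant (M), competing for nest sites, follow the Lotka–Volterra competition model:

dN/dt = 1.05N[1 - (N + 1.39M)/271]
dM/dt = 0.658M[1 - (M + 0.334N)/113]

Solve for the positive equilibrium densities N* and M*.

N* ≈ 213, M* ≈ 42

Setting both brackets to zero gives the nullclines N + 1.39M = 271 and 0.334N + M = 113.
Substituting M = 113 - 0.334N into the first: N(1 - 1.39·0.334) = 271 - 1.39·113.
So N* = 114/0.536 = 213, and then M* = 113 - 0.334·213 = 42.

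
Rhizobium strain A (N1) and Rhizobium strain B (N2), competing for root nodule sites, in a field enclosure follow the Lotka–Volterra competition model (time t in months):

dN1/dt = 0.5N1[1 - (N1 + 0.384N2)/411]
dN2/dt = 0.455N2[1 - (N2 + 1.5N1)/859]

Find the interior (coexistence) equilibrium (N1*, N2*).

Setting both brackets to zero gives the nullclines N1 + 0.384N2 = 411 and 1.5N1 + N2 = 859.
Substituting N2 = 859 - 1.5N1 into the first: N1(1 - 0.384·1.5) = 411 - 0.384·859.
So N1* = 81.1/0.424 = 191, and then N2* = 859 - 1.5·191 = 572.

N1* ≈ 191, N2* ≈ 572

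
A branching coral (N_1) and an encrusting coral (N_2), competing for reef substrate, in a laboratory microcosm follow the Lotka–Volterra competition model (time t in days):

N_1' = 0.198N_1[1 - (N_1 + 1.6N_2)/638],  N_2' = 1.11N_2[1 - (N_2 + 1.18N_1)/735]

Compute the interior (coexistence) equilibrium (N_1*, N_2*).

Setting both brackets to zero gives the nullclines N_1 + 1.6N_2 = 638 and 1.18N_1 + N_2 = 735.
Substituting N_2 = 735 - 1.18N_1 into the first: N_1(1 - 1.6·1.18) = 638 - 1.6·735.
So N_1* = -538/-0.888 = 606, and then N_2* = 735 - 1.18·606 = 20.1.

N_1* ≈ 606, N_2* ≈ 20.1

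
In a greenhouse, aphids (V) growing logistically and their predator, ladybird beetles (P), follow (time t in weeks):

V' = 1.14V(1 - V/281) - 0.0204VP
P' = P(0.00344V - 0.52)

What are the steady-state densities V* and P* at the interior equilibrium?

From dP/dt = 0 with P > 0: 0.00344V* = 0.52, so V* = 151.
Substitute into dV/dt = 0: 1.14(1 - 151/281) = 0.0204P*.
The bracket is 0.462, giving P* = 0.527/0.0204 = 25.8.

V* ≈ 151, P* ≈ 25.8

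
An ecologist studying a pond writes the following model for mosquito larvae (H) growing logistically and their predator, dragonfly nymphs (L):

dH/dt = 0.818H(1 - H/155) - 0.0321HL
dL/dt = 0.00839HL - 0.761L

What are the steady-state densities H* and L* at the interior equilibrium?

From dL/dt = 0 with L > 0: 0.00839H* = 0.761, so H* = 90.7.
Substitute into dH/dt = 0: 0.818(1 - 90.7/155) = 0.0321L*.
The bracket is 0.415, giving L* = 0.339/0.0321 = 10.6.

H* ≈ 90.7, L* ≈ 10.6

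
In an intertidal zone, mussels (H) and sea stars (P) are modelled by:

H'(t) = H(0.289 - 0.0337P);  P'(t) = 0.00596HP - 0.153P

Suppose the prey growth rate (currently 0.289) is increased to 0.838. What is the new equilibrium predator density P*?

P* ≈ 24.9

At the interior fixed point, setting dH/dt = 0 with H > 0 fixes P* = (prey growth rate)/(HP coefficient) — independent of the other coefficients.
With the change, P* = 0.838/0.0337 = 24.9; it rises from 8.58.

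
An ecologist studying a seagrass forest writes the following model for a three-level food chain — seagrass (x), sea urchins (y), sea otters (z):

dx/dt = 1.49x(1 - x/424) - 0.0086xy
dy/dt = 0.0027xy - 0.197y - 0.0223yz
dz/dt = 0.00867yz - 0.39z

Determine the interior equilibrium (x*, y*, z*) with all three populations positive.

x* ≈ 314, y* ≈ 45, z* ≈ 29.2

From dz/dt = 0: 0.00867y* = 0.39, so y* = 45.
From dx/dt = 0: 1.49(1 - x*/424) = 0.0086·45, giving x* = 424·(1 - 0.26) = 314.
From dy/dt = 0: 0.0027·314 - 0.197 = 0.0223z*, so z* = 0.651/0.0223 = 29.2.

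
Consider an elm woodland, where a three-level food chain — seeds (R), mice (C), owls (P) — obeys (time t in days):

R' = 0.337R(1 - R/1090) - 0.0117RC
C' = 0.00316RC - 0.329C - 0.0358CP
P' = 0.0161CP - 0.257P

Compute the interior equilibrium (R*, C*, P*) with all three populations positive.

From dP/dt = 0: 0.0161C* = 0.257, so C* = 16.
From dR/dt = 0: 0.337(1 - R*/1090) = 0.0117·16, giving R* = 1090·(1 - 0.554) = 486.
From dC/dt = 0: 0.00316·486 - 0.329 = 0.0358P*, so P* = 1.21/0.0358 = 33.7.

R* ≈ 486, C* ≈ 16, P* ≈ 33.7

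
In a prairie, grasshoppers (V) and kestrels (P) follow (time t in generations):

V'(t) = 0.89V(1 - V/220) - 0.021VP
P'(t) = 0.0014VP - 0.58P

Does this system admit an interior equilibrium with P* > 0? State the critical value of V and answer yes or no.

Threshold V = 414; K < 414, so no, the predator goes extinct.

The predator equation gives dP/dt > 0 only when V > 0.58/0.0014 = 414.
Without the predator, V → K = 220. Since 220 < 414, the predator cannot invade.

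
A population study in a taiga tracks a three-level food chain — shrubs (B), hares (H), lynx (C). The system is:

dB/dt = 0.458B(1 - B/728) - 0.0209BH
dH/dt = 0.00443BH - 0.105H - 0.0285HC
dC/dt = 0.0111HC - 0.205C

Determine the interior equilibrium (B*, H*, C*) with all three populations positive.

B* ≈ 114, H* ≈ 18.5, C* ≈ 14.1

From dC/dt = 0: 0.0111H* = 0.205, so H* = 18.5.
From dB/dt = 0: 0.458(1 - B*/728) = 0.0209·18.5, giving B* = 728·(1 - 0.843) = 114.
From dH/dt = 0: 0.00443·114 - 0.105 = 0.0285C*, so C* = 0.402/0.0285 = 14.1.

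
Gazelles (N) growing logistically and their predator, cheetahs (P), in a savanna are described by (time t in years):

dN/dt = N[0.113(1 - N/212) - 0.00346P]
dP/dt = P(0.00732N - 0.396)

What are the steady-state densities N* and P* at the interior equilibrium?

From dP/dt = 0 with P > 0: 0.00732N* = 0.396, so N* = 54.1.
Substitute into dN/dt = 0: 0.113(1 - 54.1/212) = 0.00346P*.
The bracket is 0.745, giving P* = 0.0842/0.00346 = 24.3.

N* ≈ 54.1, P* ≈ 24.3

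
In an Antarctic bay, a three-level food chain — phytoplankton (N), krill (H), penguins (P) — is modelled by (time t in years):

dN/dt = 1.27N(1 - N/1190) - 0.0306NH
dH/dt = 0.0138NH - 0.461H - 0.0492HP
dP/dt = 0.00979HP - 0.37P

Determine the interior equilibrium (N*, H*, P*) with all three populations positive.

N* ≈ 106, H* ≈ 37.8, P* ≈ 20.5

From dP/dt = 0: 0.00979H* = 0.37, so H* = 37.8.
From dN/dt = 0: 1.27(1 - N*/1190) = 0.0306·37.8, giving N* = 1190·(1 - 0.911) = 106.
From dH/dt = 0: 0.0138·106 - 0.461 = 0.0492P*, so P* = 1.01/0.0492 = 20.5.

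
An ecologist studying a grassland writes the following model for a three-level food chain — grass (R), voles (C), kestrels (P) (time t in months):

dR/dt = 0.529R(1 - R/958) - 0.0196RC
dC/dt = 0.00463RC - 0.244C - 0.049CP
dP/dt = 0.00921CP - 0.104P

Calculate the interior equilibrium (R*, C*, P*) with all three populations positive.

From dP/dt = 0: 0.00921C* = 0.104, so C* = 11.3.
From dR/dt = 0: 0.529(1 - R*/958) = 0.0196·11.3, giving R* = 958·(1 - 0.418) = 557.
From dC/dt = 0: 0.00463·557 - 0.244 = 0.049P*, so P* = 2.34/0.049 = 47.7.

R* ≈ 557, C* ≈ 11.3, P* ≈ 47.7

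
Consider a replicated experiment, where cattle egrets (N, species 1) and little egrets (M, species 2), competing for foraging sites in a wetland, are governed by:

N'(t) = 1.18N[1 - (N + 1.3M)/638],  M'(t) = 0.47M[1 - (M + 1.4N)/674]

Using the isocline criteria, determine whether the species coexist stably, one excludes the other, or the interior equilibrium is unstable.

Compare the nullcline intercepts: K1/α12 = 638/1.3 = 491 < K2 = 674; K2/α21 = 674/1.4 = 481 < K1 = 638.
Since both are reversed, neither can invade when rare; the interior point is a saddle.

unstable coexistence (outcome depends on initial conditions)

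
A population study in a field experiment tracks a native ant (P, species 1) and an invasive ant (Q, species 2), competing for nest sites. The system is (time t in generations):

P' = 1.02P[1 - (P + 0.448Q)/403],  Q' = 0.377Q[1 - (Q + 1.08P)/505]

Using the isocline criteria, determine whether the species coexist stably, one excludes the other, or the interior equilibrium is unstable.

stable coexistence

Compare the nullcline intercepts: K1/α12 = 403/0.448 = 900 > K2 = 505; K2/α21 = 505/1.08 = 468 > K1 = 403.
Since both inequalities hold, each species can invade when rare, so the interior equilibrium is stable.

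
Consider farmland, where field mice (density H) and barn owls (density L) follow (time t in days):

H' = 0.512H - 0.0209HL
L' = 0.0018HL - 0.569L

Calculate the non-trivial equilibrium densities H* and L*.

H* ≈ 316, L* ≈ 24.5

Set dL/dt = 0 with L > 0: 0.0018H - 0.569 = 0, so H* = 0.569/0.0018 = 316.
Set dH/dt = 0 with H > 0: 0.512 - 0.0209L = 0, so L* = 0.512/0.0209 = 24.5.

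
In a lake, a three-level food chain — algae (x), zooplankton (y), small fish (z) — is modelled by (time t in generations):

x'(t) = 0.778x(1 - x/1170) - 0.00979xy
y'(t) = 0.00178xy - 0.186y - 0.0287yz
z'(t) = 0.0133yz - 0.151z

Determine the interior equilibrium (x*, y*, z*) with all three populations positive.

From dz/dt = 0: 0.0133y* = 0.151, so y* = 11.4.
From dx/dt = 0: 0.778(1 - x*/1170) = 0.00979·11.4, giving x* = 1170·(1 - 0.143) = 1000.
From dy/dt = 0: 0.00178·1000 - 0.186 = 0.0287z*, so z* = 1.6/0.0287 = 55.7.

x* ≈ 1000, y* ≈ 11.4, z* ≈ 55.7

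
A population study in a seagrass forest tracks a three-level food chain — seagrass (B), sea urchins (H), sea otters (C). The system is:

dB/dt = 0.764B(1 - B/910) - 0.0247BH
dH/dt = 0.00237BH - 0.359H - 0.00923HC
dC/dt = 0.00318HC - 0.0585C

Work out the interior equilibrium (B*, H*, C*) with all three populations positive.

B* ≈ 369, H* ≈ 18.4, C* ≈ 55.8

From dC/dt = 0: 0.00318H* = 0.0585, so H* = 18.4.
From dB/dt = 0: 0.764(1 - B*/910) = 0.0247·18.4, giving B* = 910·(1 - 0.595) = 369.
From dH/dt = 0: 0.00237·369 - 0.359 = 0.00923C*, so C* = 0.515/0.00923 = 55.8.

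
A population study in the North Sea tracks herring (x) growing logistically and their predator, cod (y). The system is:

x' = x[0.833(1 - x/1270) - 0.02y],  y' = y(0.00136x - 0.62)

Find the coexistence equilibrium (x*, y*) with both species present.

From dy/dt = 0 with y > 0: 0.00136x* = 0.62, so x* = 456.
Substitute into dx/dt = 0: 0.833(1 - 456/1270) = 0.02y*.
The bracket is 0.641, giving y* = 0.534/0.02 = 26.7.

x* ≈ 456, y* ≈ 26.7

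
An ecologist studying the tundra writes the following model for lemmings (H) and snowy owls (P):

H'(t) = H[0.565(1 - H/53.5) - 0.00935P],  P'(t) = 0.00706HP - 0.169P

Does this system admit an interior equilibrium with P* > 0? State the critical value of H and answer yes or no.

The predator equation gives dP/dt > 0 only when H > 0.169/0.00706 = 23.9.
Without the predator, H → K = 53.5. Since 53.5 > 23.9, the predator can invade and persist.

Threshold H = 23.9; K > 23.9, so yes, the predator persists.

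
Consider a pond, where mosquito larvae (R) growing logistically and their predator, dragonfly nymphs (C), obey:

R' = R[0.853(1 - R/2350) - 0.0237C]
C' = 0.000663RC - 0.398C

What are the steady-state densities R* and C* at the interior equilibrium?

R* ≈ 600, C* ≈ 26.8

From dC/dt = 0 with C > 0: 0.000663R* = 0.398, so R* = 600.
Substitute into dR/dt = 0: 0.853(1 - 600/2350) = 0.0237C*.
The bracket is 0.745, giving C* = 0.635/0.0237 = 26.8.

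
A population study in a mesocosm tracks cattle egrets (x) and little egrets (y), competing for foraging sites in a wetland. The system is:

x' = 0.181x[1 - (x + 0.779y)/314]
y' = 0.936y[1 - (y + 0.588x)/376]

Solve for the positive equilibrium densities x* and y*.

x* ≈ 38.9, y* ≈ 353

Setting both brackets to zero gives the nullclines x + 0.779y = 314 and 0.588x + y = 376.
Substituting y = 376 - 0.588x into the first: x(1 - 0.779·0.588) = 314 - 0.779·376.
So x* = 21.1/0.542 = 38.9, and then y* = 376 - 0.588·38.9 = 353.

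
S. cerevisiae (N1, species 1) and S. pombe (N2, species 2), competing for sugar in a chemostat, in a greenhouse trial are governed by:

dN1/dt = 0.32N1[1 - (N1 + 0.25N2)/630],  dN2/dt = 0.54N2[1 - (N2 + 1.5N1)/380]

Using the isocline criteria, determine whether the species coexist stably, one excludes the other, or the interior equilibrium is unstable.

species 1 excludes species 2

Compare the nullcline intercepts: K1/α12 = 630/0.25 = 2520 > K2 = 380; K2/α21 = 380/1.5 = 253 < K1 = 630.
Since the inequalities point opposite ways, species 1 can invade but species 2 cannot.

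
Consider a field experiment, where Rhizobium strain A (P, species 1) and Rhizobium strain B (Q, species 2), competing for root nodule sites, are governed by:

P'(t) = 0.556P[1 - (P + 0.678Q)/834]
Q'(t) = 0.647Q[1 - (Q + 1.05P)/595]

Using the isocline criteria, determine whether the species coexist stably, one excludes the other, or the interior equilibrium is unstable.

species 1 excludes species 2

Compare the nullcline intercepts: K1/α12 = 834/0.678 = 1230 > K2 = 595; K2/α21 = 595/1.05 = 567 < K1 = 834.
Since the inequalities point opposite ways, species 1 can invade but species 2 cannot.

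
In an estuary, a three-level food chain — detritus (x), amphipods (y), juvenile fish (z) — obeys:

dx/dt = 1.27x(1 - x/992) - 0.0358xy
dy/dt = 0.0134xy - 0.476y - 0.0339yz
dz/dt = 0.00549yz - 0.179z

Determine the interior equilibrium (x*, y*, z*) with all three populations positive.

From dz/dt = 0: 0.00549y* = 0.179, so y* = 32.6.
From dx/dt = 0: 1.27(1 - x*/992) = 0.0358·32.6, giving x* = 992·(1 - 0.919) = 80.3.
From dy/dt = 0: 0.0134·80.3 - 0.476 = 0.0339z*, so z* = 0.599/0.0339 = 17.7.

x* ≈ 80.3, y* ≈ 32.6, z* ≈ 17.7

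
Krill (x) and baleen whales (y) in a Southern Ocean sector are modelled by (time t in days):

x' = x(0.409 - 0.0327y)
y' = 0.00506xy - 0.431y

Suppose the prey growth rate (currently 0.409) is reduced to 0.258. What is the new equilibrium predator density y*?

At the interior fixed point, setting dx/dt = 0 with x > 0 fixes y* = (prey growth rate)/(xy coefficient) — independent of the other coefficients.
With the change, y* = 0.258/0.0327 = 7.89; it falls from 12.5.

y* ≈ 7.89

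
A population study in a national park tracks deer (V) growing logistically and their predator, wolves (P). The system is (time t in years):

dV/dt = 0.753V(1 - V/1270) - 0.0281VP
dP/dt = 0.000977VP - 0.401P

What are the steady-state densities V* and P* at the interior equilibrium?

From dP/dt = 0 with P > 0: 0.000977V* = 0.401, so V* = 410.
Substitute into dV/dt = 0: 0.753(1 - 410/1270) = 0.0281P*.
The bracket is 0.677, giving P* = 0.51/0.0281 = 18.1.

V* ≈ 410, P* ≈ 18.1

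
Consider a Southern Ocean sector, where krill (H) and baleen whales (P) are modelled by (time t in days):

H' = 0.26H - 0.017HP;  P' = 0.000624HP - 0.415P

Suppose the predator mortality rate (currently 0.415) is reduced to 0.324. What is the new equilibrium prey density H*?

At the interior fixed point, setting dP/dt = 0 with P > 0 fixes H* = (predator death rate)/(HP coefficient) — independent of the other coefficients.
With the change, H* = 0.324/0.000624 = 519; it falls from 665.

H* ≈ 519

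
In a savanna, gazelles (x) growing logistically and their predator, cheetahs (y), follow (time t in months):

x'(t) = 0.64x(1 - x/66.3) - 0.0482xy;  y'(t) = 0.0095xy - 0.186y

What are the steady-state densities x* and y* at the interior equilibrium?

x* ≈ 19.6, y* ≈ 9.36

From dy/dt = 0 with y > 0: 0.0095x* = 0.186, so x* = 19.6.
Substitute into dx/dt = 0: 0.64(1 - 19.6/66.3) = 0.0482y*.
The bracket is 0.705, giving y* = 0.451/0.0482 = 9.36.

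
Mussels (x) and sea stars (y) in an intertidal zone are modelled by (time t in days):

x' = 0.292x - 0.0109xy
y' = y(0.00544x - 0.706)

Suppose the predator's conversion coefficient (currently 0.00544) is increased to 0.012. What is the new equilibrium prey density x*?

At the interior fixed point, setting dy/dt = 0 with y > 0 fixes x* = (predator death rate)/(xy coefficient) — independent of the other coefficients.
With the change, x* = 0.706/0.012 = 58.8; it falls from 130.

x* ≈ 58.8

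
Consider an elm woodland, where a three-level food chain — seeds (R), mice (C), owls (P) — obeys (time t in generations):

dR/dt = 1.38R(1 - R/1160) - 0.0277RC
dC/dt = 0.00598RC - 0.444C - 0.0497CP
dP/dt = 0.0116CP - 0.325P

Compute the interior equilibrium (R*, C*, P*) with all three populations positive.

R* ≈ 508, C* ≈ 28, P* ≈ 52.1

From dP/dt = 0: 0.0116C* = 0.325, so C* = 28.
From dR/dt = 0: 1.38(1 - R*/1160) = 0.0277·28, giving R* = 1160·(1 - 0.562) = 508.
From dC/dt = 0: 0.00598·508 - 0.444 = 0.0497P*, so P* = 2.59/0.0497 = 52.1.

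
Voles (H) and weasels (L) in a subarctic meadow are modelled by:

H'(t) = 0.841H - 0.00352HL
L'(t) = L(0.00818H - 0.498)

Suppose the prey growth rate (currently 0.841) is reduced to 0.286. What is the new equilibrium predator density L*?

L* ≈ 81.2

At the interior fixed point, setting dH/dt = 0 with H > 0 fixes L* = (prey growth rate)/(HL coefficient) — independent of the other coefficients.
With the change, L* = 0.286/0.00352 = 81.2; it falls from 239.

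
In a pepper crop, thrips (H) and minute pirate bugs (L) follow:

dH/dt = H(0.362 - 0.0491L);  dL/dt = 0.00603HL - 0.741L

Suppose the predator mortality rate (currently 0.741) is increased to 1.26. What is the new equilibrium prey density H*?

H* ≈ 209

At the interior fixed point, setting dL/dt = 0 with L > 0 fixes H* = (predator death rate)/(HL coefficient) — independent of the other coefficients.
With the change, H* = 1.26/0.00603 = 209; it rises from 123.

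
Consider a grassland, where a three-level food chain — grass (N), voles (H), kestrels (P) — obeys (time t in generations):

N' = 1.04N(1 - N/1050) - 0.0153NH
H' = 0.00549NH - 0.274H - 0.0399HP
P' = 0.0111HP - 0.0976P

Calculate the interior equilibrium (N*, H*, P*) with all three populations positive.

N* ≈ 914, H* ≈ 8.79, P* ≈ 119

From dP/dt = 0: 0.0111H* = 0.0976, so H* = 8.79.
From dN/dt = 0: 1.04(1 - N*/1050) = 0.0153·8.79, giving N* = 1050·(1 - 0.129) = 914.
From dH/dt = 0: 0.00549·914 - 0.274 = 0.0399P*, so P* = 4.74/0.0399 = 119.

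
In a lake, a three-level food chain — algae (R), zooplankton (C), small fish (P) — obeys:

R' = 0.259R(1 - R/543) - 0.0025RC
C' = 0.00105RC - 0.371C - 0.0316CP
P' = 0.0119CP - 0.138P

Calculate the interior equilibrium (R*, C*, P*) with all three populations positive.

From dP/dt = 0: 0.0119C* = 0.138, so C* = 11.6.
From dR/dt = 0: 0.259(1 - R*/543) = 0.0025·11.6, giving R* = 543·(1 - 0.112) = 482.
From dC/dt = 0: 0.00105·482 - 0.371 = 0.0316P*, so P* = 0.135/0.0316 = 4.28.

R* ≈ 482, C* ≈ 11.6, P* ≈ 4.28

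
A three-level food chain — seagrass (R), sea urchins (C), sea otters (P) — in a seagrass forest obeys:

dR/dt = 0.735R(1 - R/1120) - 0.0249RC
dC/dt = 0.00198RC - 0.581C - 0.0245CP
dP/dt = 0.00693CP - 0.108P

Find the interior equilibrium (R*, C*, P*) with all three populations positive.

From dP/dt = 0: 0.00693C* = 0.108, so C* = 15.6.
From dR/dt = 0: 0.735(1 - R*/1120) = 0.0249·15.6, giving R* = 1120·(1 - 0.528) = 529.
From dC/dt = 0: 0.00198·529 - 0.581 = 0.0245P*, so P* = 0.466/0.0245 = 19.

R* ≈ 529, C* ≈ 15.6, P* ≈ 19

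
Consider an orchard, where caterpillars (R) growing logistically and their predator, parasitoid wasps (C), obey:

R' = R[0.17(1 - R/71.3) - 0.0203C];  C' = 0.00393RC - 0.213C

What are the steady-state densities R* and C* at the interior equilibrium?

From dC/dt = 0 with C > 0: 0.00393R* = 0.213, so R* = 54.2.
Substitute into dR/dt = 0: 0.17(1 - 54.2/71.3) = 0.0203C*.
The bracket is 0.24, giving C* = 0.0408/0.0203 = 2.01.

R* ≈ 54.2, C* ≈ 2.01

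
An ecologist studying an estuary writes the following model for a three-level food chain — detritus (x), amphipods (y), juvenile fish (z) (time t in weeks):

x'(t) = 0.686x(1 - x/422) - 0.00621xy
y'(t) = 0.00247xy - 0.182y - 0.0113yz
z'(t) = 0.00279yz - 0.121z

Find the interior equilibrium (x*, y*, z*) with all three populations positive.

From dz/dt = 0: 0.00279y* = 0.121, so y* = 43.4.
From dx/dt = 0: 0.686(1 - x*/422) = 0.00621·43.4, giving x* = 422·(1 - 0.393) = 256.
From dy/dt = 0: 0.00247·256 - 0.182 = 0.0113z*, so z* = 0.451/0.0113 = 39.9.

x* ≈ 256, y* ≈ 43.4, z* ≈ 39.9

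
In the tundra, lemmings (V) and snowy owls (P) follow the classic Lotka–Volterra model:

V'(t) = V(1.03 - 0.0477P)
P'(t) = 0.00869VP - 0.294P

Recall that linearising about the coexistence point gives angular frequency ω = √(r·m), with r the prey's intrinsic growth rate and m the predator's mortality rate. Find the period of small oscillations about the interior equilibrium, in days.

T ≈ 11.4 days

Here r = 1.03 and m = 0.294, so r·m = 0.303.
ω = √0.303 = 0.55 per day, hence T = 2π/ω ≈ 11.4 days.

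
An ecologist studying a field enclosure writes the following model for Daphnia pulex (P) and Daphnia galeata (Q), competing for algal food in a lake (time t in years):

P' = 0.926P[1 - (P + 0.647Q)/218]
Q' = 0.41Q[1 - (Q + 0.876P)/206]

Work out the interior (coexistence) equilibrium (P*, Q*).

Setting both brackets to zero gives the nullclines P + 0.647Q = 218 and 0.876P + Q = 206.
Substituting Q = 206 - 0.876P into the first: P(1 - 0.647·0.876) = 218 - 0.647·206.
So P* = 84.7/0.433 = 196, and then Q* = 206 - 0.876·196 = 34.7.

P* ≈ 196, Q* ≈ 34.7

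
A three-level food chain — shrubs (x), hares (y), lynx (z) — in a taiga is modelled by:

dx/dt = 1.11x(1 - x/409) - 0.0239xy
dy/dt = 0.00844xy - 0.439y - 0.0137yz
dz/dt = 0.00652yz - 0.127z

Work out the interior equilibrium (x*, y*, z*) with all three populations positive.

x* ≈ 237, y* ≈ 19.5, z* ≈ 114

From dz/dt = 0: 0.00652y* = 0.127, so y* = 19.5.
From dx/dt = 0: 1.11(1 - x*/409) = 0.0239·19.5, giving x* = 409·(1 - 0.419) = 237.
From dy/dt = 0: 0.00844·237 - 0.439 = 0.0137z*, so z* = 1.57/0.0137 = 114.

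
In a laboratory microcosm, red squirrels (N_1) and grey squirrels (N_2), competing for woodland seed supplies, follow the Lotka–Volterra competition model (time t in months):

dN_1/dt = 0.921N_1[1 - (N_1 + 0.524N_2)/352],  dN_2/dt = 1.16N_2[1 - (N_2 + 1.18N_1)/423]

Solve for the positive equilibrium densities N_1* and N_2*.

N_1* ≈ 342, N_2* ≈ 20

Setting both brackets to zero gives the nullclines N_1 + 0.524N_2 = 352 and 1.18N_1 + N_2 = 423.
Substituting N_2 = 423 - 1.18N_1 into the first: N_1(1 - 0.524·1.18) = 352 - 0.524·423.
So N_1* = 130/0.382 = 342, and then N_2* = 423 - 1.18·342 = 20.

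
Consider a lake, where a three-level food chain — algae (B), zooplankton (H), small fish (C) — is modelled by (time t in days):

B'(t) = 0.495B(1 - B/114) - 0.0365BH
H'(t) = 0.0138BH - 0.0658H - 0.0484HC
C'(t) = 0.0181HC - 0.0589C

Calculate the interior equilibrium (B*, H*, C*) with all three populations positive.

B* ≈ 86.6, H* ≈ 3.25, C* ≈ 23.3

From dC/dt = 0: 0.0181H* = 0.0589, so H* = 3.25.
From dB/dt = 0: 0.495(1 - B*/114) = 0.0365·3.25, giving B* = 114·(1 - 0.24) = 86.6.
From dH/dt = 0: 0.0138·86.6 - 0.0658 = 0.0484C*, so C* = 1.13/0.0484 = 23.3.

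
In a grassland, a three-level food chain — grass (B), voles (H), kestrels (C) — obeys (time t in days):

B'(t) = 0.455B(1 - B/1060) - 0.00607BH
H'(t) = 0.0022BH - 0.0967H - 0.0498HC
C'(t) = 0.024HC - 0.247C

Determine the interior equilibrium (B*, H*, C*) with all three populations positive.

B* ≈ 914, H* ≈ 10.3, C* ≈ 38.5

From dC/dt = 0: 0.024H* = 0.247, so H* = 10.3.
From dB/dt = 0: 0.455(1 - B*/1060) = 0.00607·10.3, giving B* = 1060·(1 - 0.137) = 914.
From dH/dt = 0: 0.0022·914 - 0.0967 = 0.0498C*, so C* = 1.92/0.0498 = 38.5.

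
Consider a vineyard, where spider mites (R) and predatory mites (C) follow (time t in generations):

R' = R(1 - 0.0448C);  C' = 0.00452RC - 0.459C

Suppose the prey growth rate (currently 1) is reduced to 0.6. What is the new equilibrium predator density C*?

At the interior fixed point, setting dR/dt = 0 with R > 0 fixes C* = (prey growth rate)/(RC coefficient) — independent of the other coefficients.
With the change, C* = 0.6/0.0448 = 13.4; it falls from 22.3.

C* ≈ 13.4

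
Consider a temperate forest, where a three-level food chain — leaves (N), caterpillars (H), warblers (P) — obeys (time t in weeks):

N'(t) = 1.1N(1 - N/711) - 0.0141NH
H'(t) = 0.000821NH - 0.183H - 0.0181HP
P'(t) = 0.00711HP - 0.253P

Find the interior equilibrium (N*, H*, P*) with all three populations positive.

From dP/dt = 0: 0.00711H* = 0.253, so H* = 35.6.
From dN/dt = 0: 1.1(1 - N*/711) = 0.0141·35.6, giving N* = 711·(1 - 0.456) = 387.
From dH/dt = 0: 0.000821·387 - 0.183 = 0.0181P*, so P* = 0.134/0.0181 = 7.43.

N* ≈ 387, H* ≈ 35.6, P* ≈ 7.43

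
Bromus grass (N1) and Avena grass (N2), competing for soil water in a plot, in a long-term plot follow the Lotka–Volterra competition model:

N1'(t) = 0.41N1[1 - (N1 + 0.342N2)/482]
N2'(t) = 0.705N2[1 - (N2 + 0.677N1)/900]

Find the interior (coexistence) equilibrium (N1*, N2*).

N1* ≈ 227, N2* ≈ 747

Setting both brackets to zero gives the nullclines N1 + 0.342N2 = 482 and 0.677N1 + N2 = 900.
Substituting N2 = 900 - 0.677N1 into the first: N1(1 - 0.342·0.677) = 482 - 0.342·900.
So N1* = 174/0.768 = 227, and then N2* = 900 - 0.677·227 = 747.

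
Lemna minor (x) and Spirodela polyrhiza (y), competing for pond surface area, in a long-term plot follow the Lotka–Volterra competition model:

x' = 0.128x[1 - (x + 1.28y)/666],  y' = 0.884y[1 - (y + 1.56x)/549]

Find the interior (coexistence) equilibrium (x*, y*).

x* ≈ 36.8, y* ≈ 492

Setting both brackets to zero gives the nullclines x + 1.28y = 666 and 1.56x + y = 549.
Substituting y = 549 - 1.56x into the first: x(1 - 1.28·1.56) = 666 - 1.28·549.
So x* = -36.7/-0.997 = 36.8, and then y* = 549 - 1.56·36.8 = 492.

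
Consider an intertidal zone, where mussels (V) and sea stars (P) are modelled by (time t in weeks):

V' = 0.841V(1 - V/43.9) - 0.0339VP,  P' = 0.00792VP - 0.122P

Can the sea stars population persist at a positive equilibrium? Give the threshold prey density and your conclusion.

The predator equation gives dP/dt > 0 only when V > 0.122/0.00792 = 15.4.
Without the predator, V → K = 43.9. Since 43.9 > 15.4, the predator can invade and persist.

Threshold V = 15.4; K > 15.4, so yes, the predator persists.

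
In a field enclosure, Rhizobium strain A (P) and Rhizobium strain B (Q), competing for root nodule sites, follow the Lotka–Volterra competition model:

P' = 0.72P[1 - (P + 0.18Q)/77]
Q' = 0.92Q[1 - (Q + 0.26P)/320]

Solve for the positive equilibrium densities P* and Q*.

Setting both brackets to zero gives the nullclines P + 0.18Q = 77 and 0.26P + Q = 320.
Substituting Q = 320 - 0.26P into the first: P(1 - 0.18·0.26) = 77 - 0.18·320.
So P* = 19.4/0.953 = 20.4, and then Q* = 320 - 0.26·20.4 = 315.

P* ≈ 20.4, Q* ≈ 315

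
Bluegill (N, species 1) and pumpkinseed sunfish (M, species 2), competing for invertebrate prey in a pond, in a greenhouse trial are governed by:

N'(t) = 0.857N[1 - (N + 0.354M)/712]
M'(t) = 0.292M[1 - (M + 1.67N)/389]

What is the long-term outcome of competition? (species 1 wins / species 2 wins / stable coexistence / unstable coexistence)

Compare the nullcline intercepts: K1/α12 = 712/0.354 = 2010 > K2 = 389; K2/α21 = 389/1.67 = 233 < K1 = 712.
Since the inequalities point opposite ways, species 1 can invade but species 2 cannot.

species 1 excludes species 2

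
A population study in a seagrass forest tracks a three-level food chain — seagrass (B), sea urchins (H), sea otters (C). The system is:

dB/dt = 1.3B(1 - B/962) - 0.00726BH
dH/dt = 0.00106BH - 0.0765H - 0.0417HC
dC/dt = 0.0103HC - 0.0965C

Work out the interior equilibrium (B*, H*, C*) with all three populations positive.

B* ≈ 912, H* ≈ 9.37, C* ≈ 21.3

From dC/dt = 0: 0.0103H* = 0.0965, so H* = 9.37.
From dB/dt = 0: 1.3(1 - B*/962) = 0.00726·9.37, giving B* = 962·(1 - 0.0523) = 912.
From dH/dt = 0: 0.00106·912 - 0.0765 = 0.0417C*, so C* = 0.89/0.0417 = 21.3.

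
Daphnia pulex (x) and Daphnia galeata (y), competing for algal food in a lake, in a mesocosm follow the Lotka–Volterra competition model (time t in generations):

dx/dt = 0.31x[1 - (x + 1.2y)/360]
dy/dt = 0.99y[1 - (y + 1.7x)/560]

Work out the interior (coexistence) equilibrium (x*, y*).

x* ≈ 300, y* ≈ 50

Setting both brackets to zero gives the nullclines x + 1.2y = 360 and 1.7x + y = 560.
Substituting y = 560 - 1.7x into the first: x(1 - 1.2·1.7) = 360 - 1.2·560.
So x* = -312/-1.04 = 300, and then y* = 560 - 1.7·300 = 50.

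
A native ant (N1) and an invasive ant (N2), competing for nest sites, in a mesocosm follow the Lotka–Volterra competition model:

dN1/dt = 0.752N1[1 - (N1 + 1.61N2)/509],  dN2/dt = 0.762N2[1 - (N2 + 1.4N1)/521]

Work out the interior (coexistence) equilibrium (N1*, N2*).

Setting both brackets to zero gives the nullclines N1 + 1.61N2 = 509 and 1.4N1 + N2 = 521.
Substituting N2 = 521 - 1.4N1 into the first: N1(1 - 1.61·1.4) = 509 - 1.61·521.
So N1* = -330/-1.25 = 263, and then N2* = 521 - 1.4·263 = 153.

N1* ≈ 263, N2* ≈ 153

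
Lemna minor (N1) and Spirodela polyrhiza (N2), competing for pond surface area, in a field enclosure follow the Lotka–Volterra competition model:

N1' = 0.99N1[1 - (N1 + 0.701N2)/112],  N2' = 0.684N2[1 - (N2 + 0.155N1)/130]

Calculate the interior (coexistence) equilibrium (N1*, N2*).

N1* ≈ 23.4, N2* ≈ 126

Setting both brackets to zero gives the nullclines N1 + 0.701N2 = 112 and 0.155N1 + N2 = 130.
Substituting N2 = 130 - 0.155N1 into the first: N1(1 - 0.701·0.155) = 112 - 0.701·130.
So N1* = 20.9/0.891 = 23.4, and then N2* = 130 - 0.155·23.4 = 126.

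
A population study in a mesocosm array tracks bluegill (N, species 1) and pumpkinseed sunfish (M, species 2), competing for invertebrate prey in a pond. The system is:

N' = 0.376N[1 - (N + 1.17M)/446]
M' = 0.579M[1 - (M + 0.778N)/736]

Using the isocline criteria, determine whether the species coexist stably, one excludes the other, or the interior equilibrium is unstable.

Compare the nullcline intercepts: K1/α12 = 446/1.17 = 381 < K2 = 736; K2/α21 = 736/0.778 = 946 > K1 = 446.
Since the inequalities point opposite ways, species 2 can invade but species 1 cannot.

species 2 excludes species 1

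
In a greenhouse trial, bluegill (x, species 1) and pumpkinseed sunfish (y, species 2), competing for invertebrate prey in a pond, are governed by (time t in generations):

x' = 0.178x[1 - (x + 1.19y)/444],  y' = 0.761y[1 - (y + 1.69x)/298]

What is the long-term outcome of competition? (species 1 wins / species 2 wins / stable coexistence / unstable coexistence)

Compare the nullcline intercepts: K1/α12 = 444/1.19 = 373 > K2 = 298; K2/α21 = 298/1.69 = 176 < K1 = 444.
Since the inequalities point opposite ways, species 1 can invade but species 2 cannot.

species 1 excludes species 2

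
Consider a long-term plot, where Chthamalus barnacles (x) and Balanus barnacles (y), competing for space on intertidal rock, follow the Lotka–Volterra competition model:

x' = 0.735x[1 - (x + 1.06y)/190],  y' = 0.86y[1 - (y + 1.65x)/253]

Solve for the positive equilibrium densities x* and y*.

x* ≈ 104, y* ≈ 80.8

Setting both brackets to zero gives the nullclines x + 1.06y = 190 and 1.65x + y = 253.
Substituting y = 253 - 1.65x into the first: x(1 - 1.06·1.65) = 190 - 1.06·253.
So x* = -78.2/-0.749 = 104, and then y* = 253 - 1.65·104 = 80.8.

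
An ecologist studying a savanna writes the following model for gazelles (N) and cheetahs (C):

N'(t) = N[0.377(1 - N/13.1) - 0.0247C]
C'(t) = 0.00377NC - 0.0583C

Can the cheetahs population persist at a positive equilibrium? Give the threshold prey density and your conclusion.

The predator equation gives dC/dt > 0 only when N > 0.0583/0.00377 = 15.5.
Without the predator, N → K = 13.1. Since 13.1 < 15.5, the predator cannot invade.

Threshold N = 15.5; K < 15.5, so no, the predator goes extinct.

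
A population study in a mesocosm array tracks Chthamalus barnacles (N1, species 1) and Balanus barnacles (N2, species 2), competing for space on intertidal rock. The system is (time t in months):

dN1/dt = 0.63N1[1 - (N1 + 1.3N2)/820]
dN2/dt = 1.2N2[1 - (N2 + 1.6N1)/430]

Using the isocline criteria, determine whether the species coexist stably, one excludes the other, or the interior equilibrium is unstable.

species 1 excludes species 2

Compare the nullcline intercepts: K1/α12 = 820/1.3 = 631 > K2 = 430; K2/α21 = 430/1.6 = 269 < K1 = 820.
Since the inequalities point opposite ways, species 1 can invade but species 2 cannot.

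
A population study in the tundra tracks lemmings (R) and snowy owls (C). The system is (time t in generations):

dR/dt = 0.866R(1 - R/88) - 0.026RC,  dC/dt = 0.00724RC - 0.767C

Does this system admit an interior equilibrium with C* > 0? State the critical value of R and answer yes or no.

Threshold R = 106; K < 106, so no, the predator goes extinct.

The predator equation gives dC/dt > 0 only when R > 0.767/0.00724 = 106.
Without the predator, R → K = 88. Since 88 < 106, the predator cannot invade.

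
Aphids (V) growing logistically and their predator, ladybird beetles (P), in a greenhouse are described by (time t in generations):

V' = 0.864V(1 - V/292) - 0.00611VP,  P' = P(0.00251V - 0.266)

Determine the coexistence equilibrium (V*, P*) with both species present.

From dP/dt = 0 with P > 0: 0.00251V* = 0.266, so V* = 106.
Substitute into dV/dt = 0: 0.864(1 - 106/292) = 0.00611P*.
The bracket is 0.637, giving P* = 0.55/0.00611 = 90.1.

V* ≈ 106, P* ≈ 90.1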